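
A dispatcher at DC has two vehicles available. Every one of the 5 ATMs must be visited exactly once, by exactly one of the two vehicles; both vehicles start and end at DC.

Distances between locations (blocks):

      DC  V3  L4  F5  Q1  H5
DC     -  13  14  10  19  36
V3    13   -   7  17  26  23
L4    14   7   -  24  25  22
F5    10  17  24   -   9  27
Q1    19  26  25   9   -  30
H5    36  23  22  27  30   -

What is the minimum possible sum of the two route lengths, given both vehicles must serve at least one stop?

110 blocks — the smallest possible combined total.

Try each way of splitting the stops between the two vehicles (each non-empty) and, for each split, find the best tour for each vehicle:
  {V3} + {L4, F5, Q1, H5}: 26 + 85 = 111
  {L4} + {V3, F5, Q1, H5}: 28 + 85 = 113
  {V3, L4} + {F5, Q1, H5}: 34 + 85 = 119
  {F5} + {V3, L4, Q1, H5}: 20 + 91 = 111
  {V3, F5} + {L4, Q1, H5}: 40 + 85 = 125
  {L4, F5} + {V3, Q1, H5}: 48 + 85 = 133
  … (15 splits in total)
  {F5, Q1} + {V3, L4, H5}: 38 + 72 = 110  ← best
Best: vehicle 1 DC → F5 → Q1 → DC = 38; vehicle 2 DC → V3 → H5 → L4 → DC = 72; combined 110.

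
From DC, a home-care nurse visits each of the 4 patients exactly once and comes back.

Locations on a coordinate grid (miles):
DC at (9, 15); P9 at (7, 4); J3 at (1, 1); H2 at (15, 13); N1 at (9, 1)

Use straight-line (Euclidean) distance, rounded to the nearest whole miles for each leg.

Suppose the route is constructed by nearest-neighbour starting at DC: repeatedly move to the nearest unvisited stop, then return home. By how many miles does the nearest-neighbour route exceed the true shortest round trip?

The nearest-neighbour route is 1 miles longer than optimal.

DC: H2=6, P9=11, N1=14, J3=16 ⇒ H2
H2: P9=12, N1=13, J3=18 ⇒ P9
P9: N1=4, J3=7 ⇒ N1
N1: J3=8 ⇒ J3
NN route DC → H2 → P9 → N1 → J3 → DC costs 46.
Optimal: DC → P9 → J3 → N1 → H2 → DC costs 45 (by enumerating all 12 distinct tours).
Excess = 46 − 45 = 1.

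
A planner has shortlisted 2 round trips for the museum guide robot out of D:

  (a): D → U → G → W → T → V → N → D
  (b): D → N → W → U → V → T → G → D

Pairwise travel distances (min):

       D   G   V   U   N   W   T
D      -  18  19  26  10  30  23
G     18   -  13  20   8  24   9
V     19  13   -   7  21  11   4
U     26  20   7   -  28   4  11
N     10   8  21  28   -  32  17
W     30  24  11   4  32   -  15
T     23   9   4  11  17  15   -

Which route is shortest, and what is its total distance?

84 min — (b) is the shortest.

(a): 26 + 20 + 24 + 15 + 4 + 21 + 10 = 120
(b): 10 + 32 + 4 + 7 + 4 + 9 + 18 = 84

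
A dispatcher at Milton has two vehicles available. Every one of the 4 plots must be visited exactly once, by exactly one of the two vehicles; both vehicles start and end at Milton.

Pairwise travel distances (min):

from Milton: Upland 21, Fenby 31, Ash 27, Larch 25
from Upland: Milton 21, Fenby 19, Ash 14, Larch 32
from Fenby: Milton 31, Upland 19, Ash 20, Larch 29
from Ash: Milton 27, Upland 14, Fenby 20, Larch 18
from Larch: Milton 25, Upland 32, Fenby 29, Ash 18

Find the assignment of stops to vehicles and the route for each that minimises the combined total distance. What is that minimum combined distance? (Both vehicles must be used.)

Minimum combined distance: 136 min.

There are 2^3 − 1 = 7 ways to divide the 4 stops into two non-empty groups. For each, the best each vehicle can do is its own shortest tour through its group:
  {Upland} + {Fenby, Ash, Larch}: 42 + 94 = 136
  {Fenby} + {Upland, Ash, Larch}: 62 + 78 = 140
  {Upland, Fenby} + {Ash, Larch}: 71 + 70 = 141
  {Ash} + {Upland, Fenby, Larch}: 54 + 94 = 148
  {Upland, Ash} + {Fenby, Larch}: 62 + 85 = 147
  {Fenby, Ash} + {Upland, Larch}: 78 + 78 = 156
  … (7 splits in total)
Best: vehicle 1 Milton → Upland → Milton = 42; vehicle 2 Milton → Fenby → Ash → Larch → Milton = 94; combined 136.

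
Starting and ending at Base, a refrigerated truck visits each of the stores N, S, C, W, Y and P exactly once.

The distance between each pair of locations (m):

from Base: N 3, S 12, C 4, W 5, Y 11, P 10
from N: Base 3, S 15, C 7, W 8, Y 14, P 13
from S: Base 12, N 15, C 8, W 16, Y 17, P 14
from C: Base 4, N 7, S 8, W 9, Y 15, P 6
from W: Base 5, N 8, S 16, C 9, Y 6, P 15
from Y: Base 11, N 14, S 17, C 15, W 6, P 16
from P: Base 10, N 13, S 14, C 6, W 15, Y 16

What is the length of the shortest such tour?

Minimum total distance: 58 m.

There are 360 distinct closed tours to check (reversals are equivalent).
Base → N → S → C → W → Y → P → Base: 3+15+8+9+6+16+10 = 67
Base → N → S → C → W → P → Y → Base: 3+15+8+9+15+16+11 = 77
Base → N → S → C → Y → W → P → Base: 3+15+8+15+6+15+10 = 72
Base → N → S → C → Y → P → W → Base: 3+15+8+15+16+15+5 = 77
Base → N → S → C → P → W → Y → Base: 3+15+8+6+15+6+11 = 64
Base → N → S → C → P → Y → W → Base: 3+15+8+6+16+6+5 = 59
Base → N → S → W → C → Y → P → Base: 3+15+16+9+15+16+10 = 84
Base → N → S → W → C → P → Y → Base: 3+15+16+9+6+16+11 = 76
… (352 more)
Base → N → C → P → S → Y → W → Base: 3+7+6+14+17+6+5 = 58  ← best
The minimum is 58.
One optimal route: Base → N → C → P → S → Y → W → Base (or its reverse).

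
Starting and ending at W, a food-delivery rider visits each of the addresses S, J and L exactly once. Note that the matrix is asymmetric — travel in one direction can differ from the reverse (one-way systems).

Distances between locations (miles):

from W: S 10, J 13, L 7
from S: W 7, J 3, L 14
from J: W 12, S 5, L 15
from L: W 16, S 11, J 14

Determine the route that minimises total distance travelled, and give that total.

Minimum total distance: 33 miles.

W - S - J - L - W: 10+3+15+16 = 44
W - S - L - J - W: 10+14+14+12 = 50
W - J - S - L - W: 13+5+14+16 = 48
W - J - L - S - W: 13+15+11+7 = 46
W - L - S - J - W: 7+11+3+12 = 33
W - L - J - S - W: 7+14+5+7 = 33
The minimum is 33.
One optimal route: W → L → S → J → W.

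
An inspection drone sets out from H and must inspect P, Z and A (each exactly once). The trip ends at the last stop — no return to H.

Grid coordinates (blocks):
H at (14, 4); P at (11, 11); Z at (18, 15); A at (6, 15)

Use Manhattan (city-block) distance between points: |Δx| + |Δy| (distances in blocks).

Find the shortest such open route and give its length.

Shortest open route: 31 blocks.

There are 3! = 6 possible orderings.
H→P→Z→A: 10+11+12 = 33
H→P→A→Z: 10+9+12 = 31
H→Z→P→A: 15+11+9 = 35
H→Z→A→P: 15+12+9 = 36
H→A→P→Z: 19+9+11 = 39
H→A→Z→P: 19+12+11 = 42
The minimum is 31.
One shortest path: H → P → A → Z.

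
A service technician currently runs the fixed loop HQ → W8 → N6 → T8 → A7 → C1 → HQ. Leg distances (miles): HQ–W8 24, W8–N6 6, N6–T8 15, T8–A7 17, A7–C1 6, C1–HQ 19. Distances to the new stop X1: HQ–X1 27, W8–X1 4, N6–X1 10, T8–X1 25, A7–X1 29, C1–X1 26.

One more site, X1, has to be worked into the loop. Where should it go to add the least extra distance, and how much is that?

Insertion cost between consecutive stops i–j is d(i,X1) + d(X1,j) − d(i,j):
  between HQ and W8: 27 + 4 − 24 = 7
  between W8 and N6: 4 + 10 − 6 = 8
  between N6 and T8: 10 + 25 − 15 = 20
  between T8 and A7: 25 + 29 − 17 = 37
  between A7 and C1: 29 + 26 − 6 = 49
  between C1 and HQ: 26 + 27 − 19 = 34
Cheapest insertion is between HQ and W8, adding 7.
New total = 87 + 7 = 94.

Minimum extra distance: 7 miles, inserting X1 between HQ and W8.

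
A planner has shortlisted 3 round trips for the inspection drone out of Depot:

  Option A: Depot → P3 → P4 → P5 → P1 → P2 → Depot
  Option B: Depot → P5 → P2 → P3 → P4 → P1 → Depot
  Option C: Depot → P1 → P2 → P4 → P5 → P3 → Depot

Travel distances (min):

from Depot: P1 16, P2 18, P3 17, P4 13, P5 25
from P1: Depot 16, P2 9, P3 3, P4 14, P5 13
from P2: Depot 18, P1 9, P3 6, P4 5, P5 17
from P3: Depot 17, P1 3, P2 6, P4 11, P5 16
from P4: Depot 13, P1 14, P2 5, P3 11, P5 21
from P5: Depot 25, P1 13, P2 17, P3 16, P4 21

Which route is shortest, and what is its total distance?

Option A: 17 + 11 + 21 + 13 + 9 + 18 = 89
Option B: 25 + 17 + 6 + 11 + 14 + 16 = 89
Option C: 16 + 9 + 5 + 21 + 16 + 17 = 84

84 min — Option C is the shortest.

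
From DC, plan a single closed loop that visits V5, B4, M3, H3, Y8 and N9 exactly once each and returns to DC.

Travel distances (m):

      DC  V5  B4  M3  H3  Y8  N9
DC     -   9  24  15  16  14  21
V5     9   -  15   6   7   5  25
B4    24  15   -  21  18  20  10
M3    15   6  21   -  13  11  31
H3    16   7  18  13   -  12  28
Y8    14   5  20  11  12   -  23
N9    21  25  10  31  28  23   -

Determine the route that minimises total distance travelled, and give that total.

With 6 stops there are 6!/2 = 360 distinct round trips (a route and its reverse cost the same).
DC-V5-B4-M3-H3-Y8-N9-DC: 9+15+21+13+12+23+21 = 114
DC-V5-B4-M3-H3-N9-Y8-DC: 9+15+21+13+28+23+14 = 123
DC-V5-B4-M3-Y8-H3-N9-DC: 9+15+21+11+12+28+21 = 117
DC-V5-B4-M3-Y8-N9-H3-DC: 9+15+21+11+23+28+16 = 123
DC-V5-B4-M3-N9-H3-Y8-DC: 9+15+21+31+28+12+14 = 130
DC-V5-B4-M3-N9-Y8-H3-DC: 9+15+21+31+23+12+16 = 127
DC-V5-B4-H3-M3-Y8-N9-DC: 9+15+18+13+11+23+21 = 110
DC-V5-B4-H3-M3-N9-Y8-DC: 9+15+18+13+31+23+14 = 123
… (352 more)
DC-V5-M3-Y8-H3-B4-N9-DC: 9+6+11+12+18+10+21 = 87  ← best
The minimum is 87.
One optimal route: DC → V5 → M3 → Y8 → H3 → B4 → N9 → DC (or its reverse).

87 m — the shortest possible round trip.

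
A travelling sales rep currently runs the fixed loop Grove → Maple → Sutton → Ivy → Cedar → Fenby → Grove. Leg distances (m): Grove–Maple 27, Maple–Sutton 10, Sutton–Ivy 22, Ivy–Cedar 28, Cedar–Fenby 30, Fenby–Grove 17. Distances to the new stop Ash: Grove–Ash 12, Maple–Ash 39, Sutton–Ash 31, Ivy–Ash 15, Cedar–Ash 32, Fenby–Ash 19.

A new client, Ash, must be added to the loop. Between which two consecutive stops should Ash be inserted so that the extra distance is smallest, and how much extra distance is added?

Insertion cost between consecutive stops i–j is d(i,Ash) + d(Ash,j) − d(i,j):
  between Grove and Maple: 12 + 39 − 27 = 24
  between Maple and Sutton: 39 + 31 − 10 = 60
  between Sutton and Ivy: 31 + 15 − 22 = 24
  between Ivy and Cedar: 15 + 32 − 28 = 19
  between Cedar and Fenby: 32 + 19 − 30 = 21
  between Fenby and Grove: 19 + 12 − 17 = 14
Cheapest insertion is between Fenby and Grove, adding 14.
New total = 134 + 14 = 148.

+14 m — insert Ash between Fenby and Grove.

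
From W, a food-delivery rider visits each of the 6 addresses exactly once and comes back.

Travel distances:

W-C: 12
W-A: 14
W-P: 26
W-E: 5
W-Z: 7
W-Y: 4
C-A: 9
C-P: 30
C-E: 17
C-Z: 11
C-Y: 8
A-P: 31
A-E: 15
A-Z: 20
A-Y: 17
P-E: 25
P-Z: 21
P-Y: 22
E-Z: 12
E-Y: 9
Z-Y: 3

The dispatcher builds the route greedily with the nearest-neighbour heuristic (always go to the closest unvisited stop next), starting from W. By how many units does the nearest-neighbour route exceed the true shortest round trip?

W: Y=4, E=5, Z=7, C=12, A=14, P=26 ⇒ Y
Y: Z=3, C=8, E=9, A=17, P=22 ⇒ Z
Z: C=11, E=12, A=20, P=21 ⇒ C
C: A=9, E=17, P=30 ⇒ A
A: E=15, P=31 ⇒ E
E: P=25 ⇒ P
NN route W → Y → Z → C → A → E → P → W costs 93.
Optimal: W → A → C → Y → Z → P → E → W costs 85 (by enumerating all 360 distinct tours).
Excess = 93 − 85 = 8.

8 longer than the optimal tour.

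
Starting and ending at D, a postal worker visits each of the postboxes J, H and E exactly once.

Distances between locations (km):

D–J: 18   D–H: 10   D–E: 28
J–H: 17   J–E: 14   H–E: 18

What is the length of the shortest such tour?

With 3 stops there are 3!/2 = 3 distinct round trips (a route and its reverse cost the same).
D-J-H-E-D: 18+17+18+28 = 81
D-J-E-H-D: 18+14+18+10 = 60
D-H-J-E-D: 10+17+14+28 = 69
The minimum is 60.
One optimal route: D → J → E → H → D (or its reverse).

60 km — the shortest possible round trip.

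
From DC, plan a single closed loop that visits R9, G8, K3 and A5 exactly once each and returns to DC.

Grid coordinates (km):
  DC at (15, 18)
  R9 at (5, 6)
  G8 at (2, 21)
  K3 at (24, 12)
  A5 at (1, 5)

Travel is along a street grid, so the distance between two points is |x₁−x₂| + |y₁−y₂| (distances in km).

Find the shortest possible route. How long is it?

There are 12 distinct closed tours to check (reversals are equivalent).
DC - R9 - G8 - K3 - A5 - DC: 22+18+31+30+27 = 128
DC - R9 - G8 - A5 - K3 - DC: 22+18+17+30+15 = 102
DC - R9 - K3 - G8 - A5 - DC: 22+25+31+17+27 = 122
DC - R9 - K3 - A5 - G8 - DC: 22+25+30+17+16 = 110
DC - R9 - A5 - G8 - K3 - DC: 22+5+17+31+15 = 90
DC - R9 - A5 - K3 - G8 - DC: 22+5+30+31+16 = 104
DC - G8 - R9 - K3 - A5 - DC: 16+18+25+30+27 = 116
DC - G8 - R9 - A5 - K3 - DC: 16+18+5+30+15 = 84
DC - G8 - K3 - R9 - A5 - DC: 16+31+25+5+27 = 104
DC - G8 - A5 - R9 - K3 - DC: 16+17+5+25+15 = 78
DC - K3 - R9 - G8 - A5 - DC: 15+25+18+17+27 = 102
DC - K3 - G8 - R9 - A5 - DC: 15+31+18+5+27 = 96
The minimum is 78.
One optimal route: DC → G8 → A5 → R9 → K3 → DC (or its reverse).

78 km — the shortest possible round trip.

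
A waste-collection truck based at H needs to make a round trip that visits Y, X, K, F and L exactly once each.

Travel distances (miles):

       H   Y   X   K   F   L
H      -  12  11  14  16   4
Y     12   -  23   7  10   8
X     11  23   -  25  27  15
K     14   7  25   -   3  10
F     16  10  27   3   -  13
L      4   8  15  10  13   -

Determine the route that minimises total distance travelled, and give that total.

There are 60 distinct closed tours to check (reversals are equivalent).
H→Y→X→K→F→L→H: 12+23+25+3+13+4 = 80
H→Y→X→K→L→F→H: 12+23+25+10+13+16 = 99
H→Y→X→F→K→L→H: 12+23+27+3+10+4 = 79
H→Y→X→F→L→K→H: 12+23+27+13+10+14 = 99
H→Y→X→L→K→F→H: 12+23+15+10+3+16 = 79
H→Y→X→L→F→K→H: 12+23+15+13+3+14 = 80
H→Y→K→X→F→L→H: 12+7+25+27+13+4 = 88
H→Y→K→X→L→F→H: 12+7+25+15+13+16 = 88
H→Y→K→F→X→L→H: 12+7+3+27+15+4 = 68
H→Y→K→F→L→X→H: 12+7+3+13+15+11 = 61
H→Y→K→L→X→F→H: 12+7+10+15+27+16 = 87
H→Y→K→L→F→X→H: 12+7+10+13+27+11 = 80
H→Y→F→X→K→L→H: 12+10+27+25+10+4 = 88
H→Y→F→X→L→K→H: 12+10+27+15+10+14 = 88
… (46 more)
H→X→F→K→Y→L→H: 11+27+3+7+8+4 = 60  ← best
The minimum is 60.
One optimal route: H → X → F → K → Y → L → H (or its reverse).

60 miles — the shortest possible round trip.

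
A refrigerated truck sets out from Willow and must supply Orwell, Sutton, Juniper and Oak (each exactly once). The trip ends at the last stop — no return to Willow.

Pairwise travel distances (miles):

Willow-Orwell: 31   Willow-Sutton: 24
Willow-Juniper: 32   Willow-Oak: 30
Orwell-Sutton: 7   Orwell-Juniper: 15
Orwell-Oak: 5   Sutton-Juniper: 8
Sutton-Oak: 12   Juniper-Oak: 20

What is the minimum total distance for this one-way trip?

There are 4! = 24 possible orderings.
Willow - Orwell - Sutton - Juniper - Oak: 31+7+8+20 = 66
Willow - Orwell - Sutton - Oak - Juniper: 31+7+12+20 = 70
Willow - Orwell - Juniper - Sutton - Oak: 31+15+8+12 = 66
Willow - Orwell - Juniper - Oak - Sutton: 31+15+20+12 = 78
Willow - Orwell - Oak - Sutton - Juniper: 31+5+12+8 = 56
Willow - Orwell - Oak - Juniper - Sutton: 31+5+20+8 = 64
Willow - Sutton - Orwell - Juniper - Oak: 24+7+15+20 = 66
Willow - Sutton - Orwell - Oak - Juniper: 24+7+5+20 = 56
Willow - Sutton - Juniper - Orwell - Oak: 24+8+15+5 = 52
Willow - Sutton - Juniper - Oak - Orwell: 24+8+20+5 = 57
Willow - Sutton - Oak - Orwell - Juniper: 24+12+5+15 = 56
Willow - Sutton - Oak - Juniper - Orwell: 24+12+20+15 = 71
Willow - Juniper - Orwell - Sutton - Oak: 32+15+7+12 = 66
Willow - Juniper - Orwell - Oak - Sutton: 32+15+5+12 = 64
… (10 more)
Willow - Oak - Orwell - Sutton - Juniper: 30+5+7+8 = 50  ← best
The minimum is 50.
One shortest path: Willow → Oak → Orwell → Sutton → Juniper.

Minimum one-way distance = 50 miles.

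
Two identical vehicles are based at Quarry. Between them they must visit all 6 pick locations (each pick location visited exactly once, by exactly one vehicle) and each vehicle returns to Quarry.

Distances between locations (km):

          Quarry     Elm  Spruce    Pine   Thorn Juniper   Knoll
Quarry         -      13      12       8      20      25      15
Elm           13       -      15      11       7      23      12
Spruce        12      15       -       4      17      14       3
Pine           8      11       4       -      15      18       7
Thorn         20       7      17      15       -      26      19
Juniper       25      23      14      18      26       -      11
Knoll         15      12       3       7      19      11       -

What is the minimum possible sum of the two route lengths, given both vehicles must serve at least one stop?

There are 2^5 − 1 = 31 ways to divide the 6 stops into two non-empty groups. For each, the best each vehicle can do is its own shortest tour through its group:
  {Elm} + {Spruce, Pine, Thorn, Juniper, Knoll}: 26 + 72 = 98
  {Spruce} + {Elm, Pine, Thorn, Juniper, Knoll}: 24 + 72 = 96
  {Elm, Spruce} + {Pine, Thorn, Juniper, Knoll}: 40 + 72 = 112
  {Pine} + {Elm, Spruce, Thorn, Juniper, Knoll}: 16 + 72 = 88
  {Elm, Pine} + {Spruce, Thorn, Juniper, Knoll}: 32 + 72 = 104
  {Spruce, Pine} + {Elm, Thorn, Juniper, Knoll}: 24 + 72 = 96
  … (31 splits in total)
Best: vehicle 1 Quarry → Pine → Quarry = 16; vehicle 2 Quarry → Elm → Thorn → Juniper → Knoll → Spruce → Quarry = 72; combined 88.

Minimum combined distance: 88 km.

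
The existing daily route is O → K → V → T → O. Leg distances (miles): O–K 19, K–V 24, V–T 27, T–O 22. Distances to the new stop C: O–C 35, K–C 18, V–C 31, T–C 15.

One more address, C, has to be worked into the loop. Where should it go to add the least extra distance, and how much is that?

Insertion cost between consecutive stops i–j is d(i,C) + d(C,j) − d(i,j):
  between O and K: 35 + 18 − 19 = 34
  between K and V: 18 + 31 − 24 = 25
  between V and T: 31 + 15 − 27 = 19
  between T and O: 15 + 35 − 22 = 28
Cheapest insertion is between V and T, adding 19.
New total = 92 + 19 = 111.

Minimum extra distance: 19 miles, inserting C between V and T.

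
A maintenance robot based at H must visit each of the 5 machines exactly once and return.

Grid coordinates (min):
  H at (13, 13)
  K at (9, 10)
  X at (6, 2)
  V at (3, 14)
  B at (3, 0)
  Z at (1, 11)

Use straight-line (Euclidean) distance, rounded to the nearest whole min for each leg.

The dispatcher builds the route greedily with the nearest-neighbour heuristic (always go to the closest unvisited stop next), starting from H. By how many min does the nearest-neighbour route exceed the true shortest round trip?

Excess over optimum: 3 min.

From H: K=5, V=10, Z=12, X=13, B=16 → choose K (5).
From K: V=7, Z=8, X=9, B=12 → choose V (7).
From V: Z=4, X=12, B=14 → choose Z (4).
From Z: X=10, B=11 → choose X (10).
From X: B=4 → choose B (4).
NN route H → K → V → Z → X → B → H costs 46.
Optimal: H → K → X → B → Z → V → H costs 43 (by enumerating all 60 distinct tours).
Excess = 46 − 43 = 3.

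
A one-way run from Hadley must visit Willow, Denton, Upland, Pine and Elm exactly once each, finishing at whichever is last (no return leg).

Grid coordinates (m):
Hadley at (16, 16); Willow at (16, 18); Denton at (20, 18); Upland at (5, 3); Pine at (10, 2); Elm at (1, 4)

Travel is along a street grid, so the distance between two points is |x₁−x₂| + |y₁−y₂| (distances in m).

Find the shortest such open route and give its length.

Minimum one-way distance = 43 m.

There are 5! = 120 possible orderings.
Hadley - Willow - Denton - Upland - Pine - Elm: 2+4+30+6+11 = 53
Hadley - Willow - Denton - Upland - Elm - Pine: 2+4+30+5+11 = 52
Hadley - Willow - Denton - Pine - Upland - Elm: 2+4+26+6+5 = 43
Hadley - Willow - Denton - Pine - Elm - Upland: 2+4+26+11+5 = 48
Hadley - Willow - Denton - Elm - Upland - Pine: 2+4+33+5+6 = 50
Hadley - Willow - Denton - Elm - Pine - Upland: 2+4+33+11+6 = 56
Hadley - Willow - Upland - Denton - Pine - Elm: 2+26+30+26+11 = 95
Hadley - Willow - Upland - Denton - Elm - Pine: 2+26+30+33+11 = 102
Hadley - Willow - Upland - Pine - Denton - Elm: 2+26+6+26+33 = 93
Hadley - Willow - Upland - Pine - Elm - Denton: 2+26+6+11+33 = 78
Hadley - Willow - Upland - Elm - Denton - Pine: 2+26+5+33+26 = 92
Hadley - Willow - Upland - Elm - Pine - Denton: 2+26+5+11+26 = 70
Hadley - Willow - Pine - Denton - Upland - Elm: 2+22+26+30+5 = 85
Hadley - Willow - Pine - Denton - Elm - Upland: 2+22+26+33+5 = 88
… (106 more)
The minimum is 43.
One shortest path: Hadley → Willow → Denton → Pine → Upland → Elm.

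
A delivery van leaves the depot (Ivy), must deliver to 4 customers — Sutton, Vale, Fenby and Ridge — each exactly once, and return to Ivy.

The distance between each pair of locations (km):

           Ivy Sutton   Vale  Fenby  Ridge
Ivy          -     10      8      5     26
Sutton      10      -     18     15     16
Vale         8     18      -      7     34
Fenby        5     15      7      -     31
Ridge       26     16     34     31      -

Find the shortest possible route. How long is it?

There are 12 distinct closed tours to check (reversals are equivalent).
Ivy → Sutton → Vale → Fenby → Ridge → Ivy: 10+18+7+31+26 = 92
Ivy → Sutton → Vale → Ridge → Fenby → Ivy: 10+18+34+31+5 = 98
Ivy → Sutton → Fenby → Vale → Ridge → Ivy: 10+15+7+34+26 = 92
Ivy → Sutton → Fenby → Ridge → Vale → Ivy: 10+15+31+34+8 = 98
Ivy → Sutton → Ridge → Vale → Fenby → Ivy: 10+16+34+7+5 = 72
Ivy → Sutton → Ridge → Fenby → Vale → Ivy: 10+16+31+7+8 = 72
Ivy → Vale → Sutton → Fenby → Ridge → Ivy: 8+18+15+31+26 = 98
Ivy → Vale → Sutton → Ridge → Fenby → Ivy: 8+18+16+31+5 = 78
Ivy → Vale → Fenby → Sutton → Ridge → Ivy: 8+7+15+16+26 = 72
Ivy → Vale → Ridge → Sutton → Fenby → Ivy: 8+34+16+15+5 = 78
Ivy → Fenby → Sutton → Vale → Ridge → Ivy: 5+15+18+34+26 = 98
Ivy → Fenby → Vale → Sutton → Ridge → Ivy: 5+7+18+16+26 = 72
The minimum is 72.
One optimal route: Ivy → Sutton → Ridge → Vale → Fenby → Ivy (or its reverse).

72 km — the shortest possible round trip.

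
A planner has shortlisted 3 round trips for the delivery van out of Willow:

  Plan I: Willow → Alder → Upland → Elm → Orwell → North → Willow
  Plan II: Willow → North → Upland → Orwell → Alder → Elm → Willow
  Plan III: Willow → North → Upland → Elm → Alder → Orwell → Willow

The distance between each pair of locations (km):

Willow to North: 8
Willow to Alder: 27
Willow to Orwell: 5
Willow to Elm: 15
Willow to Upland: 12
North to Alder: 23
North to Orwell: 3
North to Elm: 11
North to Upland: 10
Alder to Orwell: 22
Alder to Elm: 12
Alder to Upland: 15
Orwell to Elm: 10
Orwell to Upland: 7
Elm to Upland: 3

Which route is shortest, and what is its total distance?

60 km — Plan III is the shortest.

Plan I: 27 + 15 + 3 + 10 + 3 + 8 = 66
Plan II: 8 + 10 + 7 + 22 + 12 + 15 = 74
Plan III: 8 + 10 + 3 + 12 + 22 + 5 = 60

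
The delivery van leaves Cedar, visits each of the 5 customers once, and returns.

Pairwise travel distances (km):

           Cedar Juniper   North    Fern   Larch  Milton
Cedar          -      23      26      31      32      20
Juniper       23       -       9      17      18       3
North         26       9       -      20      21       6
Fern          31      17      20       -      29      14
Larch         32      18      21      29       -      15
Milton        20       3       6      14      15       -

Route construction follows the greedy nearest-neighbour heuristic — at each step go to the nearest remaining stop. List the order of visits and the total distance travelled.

From Cedar: distances to unvisited — Milton=20, Juniper=23, North=26, Fern=31, Larch=32. Nearest is Milton (20).
From Milton: distances to unvisited — Juniper=3, North=6, Fern=14, Larch=15. Nearest is Juniper (3).
From Juniper: distances to unvisited — North=9, Fern=17, Larch=18. Nearest is North (9).
From North: distances to unvisited — Fern=20, Larch=21. Nearest is Fern (20).
From Fern: distances to unvisited — Larch=29. Nearest is Larch (29).
Return Larch→Cedar: 32.
Total = 20 + 3 + 9 + 20 + 29 + 32 = 113.

Nearest-neighbour total = 113 km; route Cedar → Milton → Juniper → North → Fern → Larch → Cedar.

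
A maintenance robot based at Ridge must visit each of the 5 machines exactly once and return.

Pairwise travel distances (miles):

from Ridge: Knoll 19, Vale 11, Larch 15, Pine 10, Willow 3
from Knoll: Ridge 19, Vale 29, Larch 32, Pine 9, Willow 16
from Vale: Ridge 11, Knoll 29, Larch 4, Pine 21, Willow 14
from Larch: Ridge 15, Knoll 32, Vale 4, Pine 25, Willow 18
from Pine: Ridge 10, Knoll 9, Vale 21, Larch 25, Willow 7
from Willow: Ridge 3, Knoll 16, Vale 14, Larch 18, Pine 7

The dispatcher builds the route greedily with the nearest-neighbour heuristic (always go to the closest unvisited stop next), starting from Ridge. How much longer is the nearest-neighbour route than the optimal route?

The nearest-neighbour route is 1 miles longer than optimal.

Ridge: Willow=3, Pine=10, Vale=11, Larch=15, Knoll=19 ⇒ Willow
Willow: Pine=7, Vale=14, Knoll=16, Larch=18 ⇒ Pine
Pine: Knoll=9, Vale=21, Larch=25 ⇒ Knoll
Knoll: Vale=29, Larch=32 ⇒ Vale
Vale: Larch=4 ⇒ Larch
NN route Ridge → Willow → Pine → Knoll → Vale → Larch → Ridge costs 67.
Optimal: Ridge → Vale → Larch → Knoll → Pine → Willow → Ridge costs 66 (by enumerating all 60 distinct tours).
Excess = 67 − 66 = 1.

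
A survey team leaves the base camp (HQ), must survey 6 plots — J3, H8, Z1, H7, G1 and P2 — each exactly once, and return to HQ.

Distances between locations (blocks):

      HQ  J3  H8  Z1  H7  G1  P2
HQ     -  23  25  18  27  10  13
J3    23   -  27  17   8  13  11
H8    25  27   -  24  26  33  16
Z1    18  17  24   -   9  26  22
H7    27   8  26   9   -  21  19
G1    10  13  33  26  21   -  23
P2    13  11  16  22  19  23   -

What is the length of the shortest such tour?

There are 360 distinct closed tours to check (reversals are equivalent).
HQ→J3→H8→Z1→H7→G1→P2→HQ: 23+27+24+9+21+23+13 = 140
HQ→J3→H8→Z1→H7→P2→G1→HQ: 23+27+24+9+19+23+10 = 135
HQ→J3→H8→Z1→G1→H7→P2→HQ: 23+27+24+26+21+19+13 = 153
HQ→J3→H8→Z1→G1→P2→H7→HQ: 23+27+24+26+23+19+27 = 169
HQ→J3→H8→Z1→P2→H7→G1→HQ: 23+27+24+22+19+21+10 = 146
HQ→J3→H8→Z1→P2→G1→H7→HQ: 23+27+24+22+23+21+27 = 167
HQ→J3→H8→H7→Z1→G1→P2→HQ: 23+27+26+9+26+23+13 = 147
HQ→J3→H8→H7→Z1→P2→G1→HQ: 23+27+26+9+22+23+10 = 140
… (352 more)
HQ→G1→J3→H7→Z1→H8→P2→HQ: 10+13+8+9+24+16+13 = 93  ← best
The minimum is 93.
One optimal route: HQ → G1 → J3 → H7 → Z1 → H8 → P2 → HQ (or its reverse).

93 blocks — the shortest possible round trip.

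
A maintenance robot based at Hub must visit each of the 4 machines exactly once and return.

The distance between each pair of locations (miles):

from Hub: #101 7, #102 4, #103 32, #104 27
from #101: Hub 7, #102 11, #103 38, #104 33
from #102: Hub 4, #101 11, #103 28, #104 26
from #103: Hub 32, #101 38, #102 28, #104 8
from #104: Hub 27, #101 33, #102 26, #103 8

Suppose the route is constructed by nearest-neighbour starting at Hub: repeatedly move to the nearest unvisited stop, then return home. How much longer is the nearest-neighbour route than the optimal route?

Hub: #102=4, #101=7, #104=27, #103=32 ⇒ #102
#102: #101=11, #104=26, #103=28 ⇒ #101
#101: #104=33, #103=38 ⇒ #104
#104: #103=8 ⇒ #103
NN route Hub → #102 → #101 → #104 → #103 → Hub costs 88.
Optimal: Hub → #101 → #104 → #103 → #102 → Hub costs 80 (by enumerating all 12 distinct tours).
Excess = 88 − 80 = 8.

Excess over optimum: 8 miles.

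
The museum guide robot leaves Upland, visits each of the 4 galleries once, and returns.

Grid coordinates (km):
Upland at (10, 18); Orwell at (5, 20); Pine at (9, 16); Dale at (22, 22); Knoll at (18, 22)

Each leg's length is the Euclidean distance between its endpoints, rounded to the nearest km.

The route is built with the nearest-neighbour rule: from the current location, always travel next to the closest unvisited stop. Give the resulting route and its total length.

Nearest-neighbour total = 38 km; route Upland → Pine → Orwell → Knoll → Dale → Upland.

At Upland the remaining stops are Pine 2, Orwell 5, Knoll 9, Dale 13; go to Pine.
At Pine the remaining stops are Orwell 6, Knoll 11, Dale 14; go to Orwell.
At Orwell the remaining stops are Knoll 13, Dale 17; go to Knoll.
At Knoll the remaining stops are Dale 4; go to Dale.
Return Dale→Upland: 13.
Total = 2 + 6 + 13 + 4 + 13 = 38.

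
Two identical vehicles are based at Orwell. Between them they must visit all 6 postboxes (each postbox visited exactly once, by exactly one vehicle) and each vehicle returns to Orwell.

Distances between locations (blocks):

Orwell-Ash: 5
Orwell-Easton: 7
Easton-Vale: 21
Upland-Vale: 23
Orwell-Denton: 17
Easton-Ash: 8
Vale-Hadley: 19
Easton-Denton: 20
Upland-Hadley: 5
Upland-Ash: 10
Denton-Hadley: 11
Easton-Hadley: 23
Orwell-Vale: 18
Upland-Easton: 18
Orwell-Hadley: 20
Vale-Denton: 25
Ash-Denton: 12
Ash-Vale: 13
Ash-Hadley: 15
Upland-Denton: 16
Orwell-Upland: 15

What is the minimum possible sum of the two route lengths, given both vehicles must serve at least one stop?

88 blocks — the smallest possible combined total.

Check every non-empty split of the stops between the two vehicles; for each half take its own optimal tour:
  {Upland} + {Easton, Ash, Vale, Denton, Hadley}: 30 + 75 = 105
  {Easton} + {Upland, Ash, Vale, Denton, Hadley}: 14 + 74 = 88
  {Upland, Easton} + {Ash, Vale, Denton, Hadley}: 40 + 65 = 105
  {Ash} + {Upland, Easton, Vale, Denton, Hadley}: 10 + 84 = 94
  {Upland, Ash} + {Easton, Vale, Denton, Hadley}: 30 + 75 = 105
  {Easton, Ash} + {Upland, Vale, Denton, Hadley}: 20 + 74 = 94
  … (31 splits in total)
Best: vehicle 1 Orwell → Easton → Orwell = 14; vehicle 2 Orwell → Upland → Hadley → Denton → Ash → Vale → Orwell = 74; combined 88.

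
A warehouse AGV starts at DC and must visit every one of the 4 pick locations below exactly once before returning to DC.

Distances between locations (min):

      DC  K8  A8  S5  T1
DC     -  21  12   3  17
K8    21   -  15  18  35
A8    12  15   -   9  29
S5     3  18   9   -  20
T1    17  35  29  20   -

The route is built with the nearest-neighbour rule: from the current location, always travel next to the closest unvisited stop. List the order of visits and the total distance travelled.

At DC the remaining stops are S5 3, A8 12, T1 17, K8 21; go to S5.
At S5 the remaining stops are A8 9, K8 18, T1 20; go to A8.
At A8 the remaining stops are K8 15, T1 29; go to K8.
At K8 the remaining stops are T1 35; go to T1.
Return T1→DC: 17.
Total = 3 + 9 + 15 + 35 + 17 = 79.

79 min along DC → S5 → A8 → K8 → T1 → DC.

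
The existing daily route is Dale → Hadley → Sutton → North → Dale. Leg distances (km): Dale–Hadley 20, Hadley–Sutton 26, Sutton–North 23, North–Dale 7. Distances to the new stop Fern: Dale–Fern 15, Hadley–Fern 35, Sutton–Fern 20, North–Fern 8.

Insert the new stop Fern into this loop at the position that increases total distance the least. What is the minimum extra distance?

+5 km — insert Fern between Sutton and North.

Insertion cost between consecutive stops i–j is d(i,Fern) + d(Fern,j) − d(i,j):
  between Dale and Hadley: 15 + 35 − 20 = 30
  between Hadley and Sutton: 35 + 20 − 26 = 29
  between Sutton and North: 20 + 8 − 23 = 5
  between North and Dale: 8 + 15 − 7 = 16
Cheapest insertion is between Sutton and North, adding 5.
New total = 76 + 5 = 81.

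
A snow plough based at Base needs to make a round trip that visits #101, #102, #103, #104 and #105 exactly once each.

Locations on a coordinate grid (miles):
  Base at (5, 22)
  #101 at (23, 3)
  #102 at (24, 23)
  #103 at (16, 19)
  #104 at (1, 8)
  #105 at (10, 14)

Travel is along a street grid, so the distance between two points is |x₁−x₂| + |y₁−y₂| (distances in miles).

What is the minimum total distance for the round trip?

Base → #101 → #102 → #103 → #104 → #105 → Base: 37+21+12+26+15+13 = 124
Base → #101 → #102 → #103 → #105 → #104 → Base: 37+21+12+11+15+18 = 114
Base → #101 → #102 → #104 → #103 → #105 → Base: 37+21+38+26+11+13 = 146
Base → #101 → #102 → #104 → #105 → #103 → Base: 37+21+38+15+11+14 = 136
Base → #101 → #102 → #105 → #103 → #104 → Base: 37+21+23+11+26+18 = 136
Base → #101 → #102 → #105 → #104 → #103 → Base: 37+21+23+15+26+14 = 136
Base → #101 → #103 → #102 → #104 → #105 → Base: 37+23+12+38+15+13 = 138
Base → #101 → #103 → #102 → #105 → #104 → Base: 37+23+12+23+15+18 = 128
Base → #101 → #103 → #104 → #102 → #105 → Base: 37+23+26+38+23+13 = 160
Base → #101 → #103 → #104 → #105 → #102 → Base: 37+23+26+15+23+20 = 144
Base → #101 → #103 → #105 → #102 → #104 → Base: 37+23+11+23+38+18 = 150
Base → #101 → #103 → #105 → #104 → #102 → Base: 37+23+11+15+38+20 = 144
Base → #101 → #104 → #102 → #103 → #105 → Base: 37+27+38+12+11+13 = 138
Base → #101 → #104 → #102 → #105 → #103 → Base: 37+27+38+23+11+14 = 150
… (46 more)
Base → #103 → #102 → #101 → #104 → #105 → Base: 14+12+21+27+15+13 = 102  ← best
The minimum is 102.
One optimal route: Base → #103 → #102 → #101 → #104 → #105 → Base (or its reverse).

Minimum total distance: 102 miles.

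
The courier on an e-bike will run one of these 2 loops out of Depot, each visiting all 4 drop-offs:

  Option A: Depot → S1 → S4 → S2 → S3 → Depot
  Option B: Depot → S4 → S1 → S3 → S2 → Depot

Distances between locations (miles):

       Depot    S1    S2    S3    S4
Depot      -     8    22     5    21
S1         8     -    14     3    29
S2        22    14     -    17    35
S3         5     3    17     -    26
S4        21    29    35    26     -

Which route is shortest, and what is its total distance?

Option A: 8 + 29 + 35 + 17 + 5 = 94
Option B: 21 + 29 + 3 + 17 + 22 = 92

92 miles — Option B is the shortest.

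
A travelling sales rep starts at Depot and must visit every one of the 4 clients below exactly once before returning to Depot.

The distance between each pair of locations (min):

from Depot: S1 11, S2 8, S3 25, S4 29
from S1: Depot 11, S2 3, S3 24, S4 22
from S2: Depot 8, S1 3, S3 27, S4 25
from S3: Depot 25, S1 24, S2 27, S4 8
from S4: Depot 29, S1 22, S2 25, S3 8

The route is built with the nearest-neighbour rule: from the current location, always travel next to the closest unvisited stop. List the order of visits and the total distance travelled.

Total distance 66 min via the nearest-neighbour route Depot → S2 → S1 → S4 → S3 → Depot.

At Depot the remaining stops are S2 8, S1 11, S3 25, S4 29; go to S2.
At S2 the remaining stops are S1 3, S4 25, S3 27; go to S1.
At S1 the remaining stops are S4 22, S3 24; go to S4.
At S4 the remaining stops are S3 8; go to S3.
Return S3→Depot: 25.
Total = 8 + 3 + 22 + 8 + 25 = 66.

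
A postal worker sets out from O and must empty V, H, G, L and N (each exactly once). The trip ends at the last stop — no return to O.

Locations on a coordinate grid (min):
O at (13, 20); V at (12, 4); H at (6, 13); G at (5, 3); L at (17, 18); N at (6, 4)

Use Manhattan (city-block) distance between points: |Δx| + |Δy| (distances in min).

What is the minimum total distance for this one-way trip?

There are 5! = 120 possible orderings.
O - V - H - G - L - N: 17+15+11+27+25 = 95
O - V - H - G - N - L: 17+15+11+2+25 = 70
O - V - H - L - G - N: 17+15+16+27+2 = 77
O - V - H - L - N - G: 17+15+16+25+2 = 75
O - V - H - N - G - L: 17+15+9+2+27 = 70
O - V - H - N - L - G: 17+15+9+25+27 = 93
O - V - G - H - L - N: 17+8+11+16+25 = 77
O - V - G - H - N - L: 17+8+11+9+25 = 70
O - V - G - L - H - N: 17+8+27+16+9 = 77
O - V - G - L - N - H: 17+8+27+25+9 = 86
O - V - G - N - H - L: 17+8+2+9+16 = 52
O - V - G - N - L - H: 17+8+2+25+16 = 68
O - V - L - H - G - N: 17+19+16+11+2 = 65
O - V - L - H - N - G: 17+19+16+9+2 = 63
… (106 more)
O - L - H - G - N - V: 6+16+11+2+6 = 41  ← best
The minimum is 41.
One shortest path: O → L → H → G → N → V.

41 min — the minimum one-way total.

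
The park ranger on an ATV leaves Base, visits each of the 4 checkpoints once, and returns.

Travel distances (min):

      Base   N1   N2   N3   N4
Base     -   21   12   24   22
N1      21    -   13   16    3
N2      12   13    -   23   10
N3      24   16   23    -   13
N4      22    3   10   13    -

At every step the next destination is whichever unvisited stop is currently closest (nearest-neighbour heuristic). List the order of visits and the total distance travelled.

Base → [N2:12 / N1:21 / N4:22 / N3:24] → N2 (12)
N2 → [N4:10 / N1:13 / N3:23] → N4 (10)
N4 → [N1:3 / N3:13] → N1 (3)
N1 → [N3:16] → N3 (16)
Return N3→Base: 24.
Total = 12 + 10 + 3 + 16 + 24 = 65.

65 min along Base → N2 → N4 → N1 → N3 → Base.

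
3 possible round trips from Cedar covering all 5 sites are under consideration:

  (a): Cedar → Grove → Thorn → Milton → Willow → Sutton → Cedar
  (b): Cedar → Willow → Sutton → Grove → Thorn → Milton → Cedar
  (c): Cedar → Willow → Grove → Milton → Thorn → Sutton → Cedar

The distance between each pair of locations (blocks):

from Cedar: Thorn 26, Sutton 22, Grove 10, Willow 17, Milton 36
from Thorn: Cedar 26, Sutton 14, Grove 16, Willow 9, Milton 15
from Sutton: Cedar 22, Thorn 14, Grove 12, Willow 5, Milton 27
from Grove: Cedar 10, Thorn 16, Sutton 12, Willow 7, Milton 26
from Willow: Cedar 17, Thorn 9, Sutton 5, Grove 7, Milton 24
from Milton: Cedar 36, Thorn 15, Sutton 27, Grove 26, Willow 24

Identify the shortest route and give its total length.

(a): 10 + 16 + 15 + 24 + 5 + 22 = 92
(b): 17 + 5 + 12 + 16 + 15 + 36 = 101
(c): 17 + 7 + 26 + 15 + 14 + 22 = 101

Shortest is (a), total 92 blocks.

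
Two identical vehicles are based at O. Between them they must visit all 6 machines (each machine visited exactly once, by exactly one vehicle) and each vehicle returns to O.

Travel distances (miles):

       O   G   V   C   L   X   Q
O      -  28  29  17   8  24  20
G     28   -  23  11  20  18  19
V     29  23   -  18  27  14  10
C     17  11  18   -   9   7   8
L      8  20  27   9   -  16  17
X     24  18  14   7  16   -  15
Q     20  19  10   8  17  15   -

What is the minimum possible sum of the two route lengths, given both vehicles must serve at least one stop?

Check every non-empty split of the stops between the two vehicles; for each half take its own optimal tour:
  {G} + {V, C, L, X, Q}: 56 + 68 = 124
  {V} + {G, C, L, X, Q}: 58 + 81 = 139
  {G, V} + {C, L, X, Q}: 80 + 59 = 139
  {C} + {G, V, L, X, Q}: 34 + 90 = 124
  {G, C} + {V, L, X, Q}: 56 + 68 = 124
  {V, C} + {G, L, X, Q}: 64 + 81 = 145
  … (31 splits in total)
  {L} + {G, V, C, X, Q}: 16 + 90 = 106  ← best
Best: vehicle 1 O → L → O = 16; vehicle 2 O → G → C → X → V → Q → O = 90; combined 106.

106 miles — the smallest possible combined total.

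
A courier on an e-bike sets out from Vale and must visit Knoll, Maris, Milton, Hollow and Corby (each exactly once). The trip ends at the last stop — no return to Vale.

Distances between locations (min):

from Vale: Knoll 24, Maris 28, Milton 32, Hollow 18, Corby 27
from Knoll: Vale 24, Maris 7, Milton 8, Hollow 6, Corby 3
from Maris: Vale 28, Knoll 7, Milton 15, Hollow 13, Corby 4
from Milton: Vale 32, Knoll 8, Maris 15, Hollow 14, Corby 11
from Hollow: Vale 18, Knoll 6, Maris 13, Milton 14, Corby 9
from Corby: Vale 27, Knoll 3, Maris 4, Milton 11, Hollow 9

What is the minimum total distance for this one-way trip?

There are 5! = 120 possible orderings.
Vale - Knoll - Maris - Milton - Hollow - Corby: 24+7+15+14+9 = 69
Vale - Knoll - Maris - Milton - Corby - Hollow: 24+7+15+11+9 = 66
Vale - Knoll - Maris - Hollow - Milton - Corby: 24+7+13+14+11 = 69
Vale - Knoll - Maris - Hollow - Corby - Milton: 24+7+13+9+11 = 64
Vale - Knoll - Maris - Corby - Milton - Hollow: 24+7+4+11+14 = 60
Vale - Knoll - Maris - Corby - Hollow - Milton: 24+7+4+9+14 = 58
Vale - Knoll - Milton - Maris - Hollow - Corby: 24+8+15+13+9 = 69
Vale - Knoll - Milton - Maris - Corby - Hollow: 24+8+15+4+9 = 60
Vale - Knoll - Milton - Hollow - Maris - Corby: 24+8+14+13+4 = 63
Vale - Knoll - Milton - Hollow - Corby - Maris: 24+8+14+9+4 = 59
Vale - Knoll - Milton - Corby - Maris - Hollow: 24+8+11+4+13 = 60
Vale - Knoll - Milton - Corby - Hollow - Maris: 24+8+11+9+13 = 65
Vale - Knoll - Hollow - Maris - Milton - Corby: 24+6+13+15+11 = 69
Vale - Knoll - Hollow - Maris - Corby - Milton: 24+6+13+4+11 = 58
… (106 more)
Vale - Hollow - Knoll - Maris - Corby - Milton: 18+6+7+4+11 = 46  ← best
The minimum is 46.
One shortest path: Vale → Hollow → Knoll → Maris → Corby → Milton.

Minimum one-way distance = 46 min.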